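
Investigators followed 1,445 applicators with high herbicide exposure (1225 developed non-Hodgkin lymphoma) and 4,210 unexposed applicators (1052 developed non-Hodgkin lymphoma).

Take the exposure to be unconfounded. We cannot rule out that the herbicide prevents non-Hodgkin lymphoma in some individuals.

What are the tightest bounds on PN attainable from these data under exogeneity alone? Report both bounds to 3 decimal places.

0.705 ≤ PN ≤ 0.885

p₁ = P(outcome | exposed) = 1225/1445 = 0.84775
p₀ = P(outcome | unexposed) = 1052/4210 = 0.24988
Under exogeneity alone the bounds on PN are max{0,(p₁−p₀)/p₁} ≤ PN ≤ min{1,(1−p₀)/p₁}.
  lower = (p₁ − p₀)/p₁ = 0.59787 / 0.84775 ≈ 0.7052
  upper = min{1, (1 − p₀)/p₁} = 0.75012 / 0.84775 ≈ 0.8848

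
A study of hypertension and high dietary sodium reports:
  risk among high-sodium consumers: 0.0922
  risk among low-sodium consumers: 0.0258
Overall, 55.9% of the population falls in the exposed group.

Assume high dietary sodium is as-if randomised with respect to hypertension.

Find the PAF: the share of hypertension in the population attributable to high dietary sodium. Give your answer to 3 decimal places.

Let p₁ = 0.0922, p₀ = 0.0258.
Overall risk P(Y=1) = π·p₁ + (1−π)·p₀ = 0.559×0.0922 + 0.441×0.0258 = 0.062918.
Under exogeneity, PAF = [P(Y=1) − p₀] / P(Y=1).
PAF = (0.062918 − 0.0258) / 0.062918 ≈ 0.5899

PAF ≈ 0.590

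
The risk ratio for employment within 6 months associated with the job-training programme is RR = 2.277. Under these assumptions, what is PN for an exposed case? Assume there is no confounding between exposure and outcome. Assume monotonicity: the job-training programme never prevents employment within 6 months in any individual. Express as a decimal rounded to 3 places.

PN ≈ 0.561

Under exogeneity and monotonicity, PN = (RR − 1) / RR = 1 − 1/RR.
PN = (2.277 − 1) / 2.277 = 1.277 / 2.277 ≈ 0.5608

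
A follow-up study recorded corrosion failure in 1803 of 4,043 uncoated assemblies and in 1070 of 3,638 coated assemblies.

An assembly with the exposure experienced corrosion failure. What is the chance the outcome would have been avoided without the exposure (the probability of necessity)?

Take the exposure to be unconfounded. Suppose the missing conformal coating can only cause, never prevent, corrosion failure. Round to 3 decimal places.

PN ≈ 0.340

p₁ = P(outcome | exposed) = 1803/4043 = 0.44596
p₀ = P(outcome | unexposed) = 1070/3638 = 0.29412
Under exogeneity and monotonicity, PN = (p₁ − p₀) / p₁.
PN = (0.44596 − 0.29412) / 0.44596 = 0.15184 / 0.44596 ≈ 0.3405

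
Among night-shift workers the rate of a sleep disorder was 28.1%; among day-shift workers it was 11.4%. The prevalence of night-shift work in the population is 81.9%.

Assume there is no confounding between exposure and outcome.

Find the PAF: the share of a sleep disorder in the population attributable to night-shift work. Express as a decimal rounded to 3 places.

PAF ≈ 0.545

p₁ = 0.281, p₀ = 0.114.
Overall risk P(Y=1) = π·p₁ + (1−π)·p₀ = 0.819×0.281 + 0.181×0.114 = 0.25077.
Under exogeneity, PAF = [P(Y=1) − p₀] / P(Y=1).
PAF = (0.25077 − 0.114) / 0.25077 ≈ 0.5454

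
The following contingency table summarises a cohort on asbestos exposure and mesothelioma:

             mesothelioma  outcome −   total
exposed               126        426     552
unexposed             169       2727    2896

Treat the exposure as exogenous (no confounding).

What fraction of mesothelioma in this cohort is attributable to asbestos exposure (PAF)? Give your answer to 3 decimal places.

PAF ≈ 0.318

p₁ = P(outcome | exposed) = 126/552 = 0.22826
p₀ = P(outcome | unexposed) = 169/2896 = 0.058356
Exposure prevalence π = 552/3448 = 0.16009; overall risk P(Y=1) = 0.085557.
Under exogeneity, PAF = [P(Y=1) − p₀]/P(Y=1).
PAF = (0.085557 − 0.058356) / 0.085557 ≈ 0.3179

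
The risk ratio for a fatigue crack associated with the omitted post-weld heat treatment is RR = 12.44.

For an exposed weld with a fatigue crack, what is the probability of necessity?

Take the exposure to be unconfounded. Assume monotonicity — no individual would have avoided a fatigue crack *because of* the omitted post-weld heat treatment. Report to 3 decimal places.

Under exogeneity and monotonicity, PN = (RR − 1) / RR = 1 − 1/RR.
PN = (12.44 − 1) / 12.44 = 11.44 / 12.44 ≈ 0.9196

PN ≈ 0.920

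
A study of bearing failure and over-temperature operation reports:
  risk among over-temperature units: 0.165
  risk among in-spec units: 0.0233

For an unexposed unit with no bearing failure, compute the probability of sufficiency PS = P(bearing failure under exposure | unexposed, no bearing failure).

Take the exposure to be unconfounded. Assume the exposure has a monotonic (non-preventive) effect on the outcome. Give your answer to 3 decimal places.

Let p₁ = 0.165, p₀ = 0.0233.
Under exogeneity and monotonicity, PS = (p₁ − p₀) / (1 − p₀).
PS = (0.165 − 0.0233) / (1 − 0.0233) = 0.1417 / 0.9767 ≈ 0.1451

PS ≈ 0.145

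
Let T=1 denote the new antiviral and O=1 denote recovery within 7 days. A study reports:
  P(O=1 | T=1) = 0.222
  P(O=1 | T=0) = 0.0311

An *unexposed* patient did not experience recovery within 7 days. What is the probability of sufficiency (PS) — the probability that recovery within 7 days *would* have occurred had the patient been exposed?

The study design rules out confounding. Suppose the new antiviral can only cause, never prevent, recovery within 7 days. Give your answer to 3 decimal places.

PS ≈ 0.197

Let p₁ = 0.222, p₀ = 0.0311.
Under exogeneity and monotonicity, PS = (p₁ − p₀) / (1 − p₀).
PS = (0.222 − 0.0311) / (1 − 0.0311) = 0.1909 / 0.9689 ≈ 0.1970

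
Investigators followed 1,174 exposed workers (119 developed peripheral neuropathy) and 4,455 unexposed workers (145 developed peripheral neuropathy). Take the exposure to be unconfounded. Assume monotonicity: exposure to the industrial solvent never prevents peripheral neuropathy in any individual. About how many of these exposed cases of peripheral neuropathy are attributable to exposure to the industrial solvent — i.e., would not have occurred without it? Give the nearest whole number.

about 81 cases

p₁ = P(outcome | exposed) = 119/1174 = 0.10136
p₀ = P(outcome | unexposed) = 145/4455 = 0.032548
PN = (p₁ − p₀)/p₁ = (0.10136 − 0.032548) / 0.10136 ≈ 0.67890.
Attributable cases ≈ PN × (exposed cases) = 0.67890 × 119 ≈ 80.79.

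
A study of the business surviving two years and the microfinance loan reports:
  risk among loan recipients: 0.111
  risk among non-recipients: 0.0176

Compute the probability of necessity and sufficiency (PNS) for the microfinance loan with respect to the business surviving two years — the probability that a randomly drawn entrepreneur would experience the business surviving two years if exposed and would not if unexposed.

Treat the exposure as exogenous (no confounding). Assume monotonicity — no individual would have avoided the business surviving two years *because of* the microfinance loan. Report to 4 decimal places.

Let p₁ = 0.111, p₀ = 0.0176.
Under exogeneity and monotonicity, PNS = p₁ − p₀.
PNS = 0.111 − 0.0176 = 0.0934

PNS ≈ 0.0934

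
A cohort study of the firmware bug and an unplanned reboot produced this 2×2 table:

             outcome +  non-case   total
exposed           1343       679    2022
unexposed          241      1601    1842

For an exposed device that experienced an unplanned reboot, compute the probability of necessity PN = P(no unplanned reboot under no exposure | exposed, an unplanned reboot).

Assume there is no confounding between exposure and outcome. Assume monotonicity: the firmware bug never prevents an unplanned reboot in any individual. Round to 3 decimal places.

PN ≈ 0.803

p₁ = P(outcome | exposed) = 1343/2022 = 0.66419
p₀ = P(outcome | unexposed) = 241/1842 = 0.13084
Under exogeneity and monotonicity, PN = (p₁ − p₀) / p₁.
PN = (0.66419 − 0.13084) / 0.66419 = 0.53336 / 0.66419 ≈ 0.8030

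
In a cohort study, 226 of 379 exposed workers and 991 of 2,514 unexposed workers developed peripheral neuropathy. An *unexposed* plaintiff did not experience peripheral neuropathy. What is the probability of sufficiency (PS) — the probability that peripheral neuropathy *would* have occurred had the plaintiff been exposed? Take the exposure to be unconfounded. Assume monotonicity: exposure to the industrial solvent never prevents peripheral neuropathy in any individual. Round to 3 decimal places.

PS ≈ 0.334

p₁ = P(outcome | exposed) = 226/379 = 0.59631
p₀ = P(outcome | unexposed) = 991/2514 = 0.39419
Under exogeneity and monotonicity, PS = (p₁ − p₀) / (1 − p₀).
PS = (0.59631 − 0.39419) / (1 − 0.39419) = 0.20211 / 0.60581 ≈ 0.3336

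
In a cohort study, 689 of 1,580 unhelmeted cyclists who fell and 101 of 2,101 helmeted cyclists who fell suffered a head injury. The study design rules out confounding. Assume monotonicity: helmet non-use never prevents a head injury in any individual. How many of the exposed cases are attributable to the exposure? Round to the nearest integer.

about 613 cases

p₁ = P(outcome | exposed) = 689/1580 = 0.43608
p₀ = P(outcome | unexposed) = 101/2101 = 0.048072
PN = (p₁ − p₀)/p₁ = (0.43608 − 0.048072) / 0.43608 ≈ 0.88976.
Attributable cases ≈ PN × (exposed cases) = 0.88976 × 689 ≈ 613.05.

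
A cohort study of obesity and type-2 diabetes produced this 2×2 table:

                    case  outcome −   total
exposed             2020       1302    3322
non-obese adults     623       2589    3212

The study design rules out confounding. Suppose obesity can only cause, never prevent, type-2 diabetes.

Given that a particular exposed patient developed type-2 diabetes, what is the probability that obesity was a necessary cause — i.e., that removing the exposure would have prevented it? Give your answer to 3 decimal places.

PN ≈ 0.681

p₁ = P(outcome | exposed) = 2020/3322 = 0.60807
p₀ = P(outcome | unexposed) = 623/3212 = 0.19396
Under exogeneity and monotonicity, PN = (p₁ − p₀) / p₁.
PN = (0.60807 − 0.19396) / 0.60807 = 0.41411 / 0.60807 ≈ 0.6810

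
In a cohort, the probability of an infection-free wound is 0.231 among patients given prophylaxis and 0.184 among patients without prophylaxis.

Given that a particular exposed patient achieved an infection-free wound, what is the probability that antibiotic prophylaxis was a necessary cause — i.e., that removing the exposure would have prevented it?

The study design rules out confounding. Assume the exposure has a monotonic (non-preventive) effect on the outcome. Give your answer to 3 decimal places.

Let p₁ = 0.231, p₀ = 0.184.
Under exogeneity and monotonicity, PN = (p₁ − p₀) / p₁.
PN = (0.231 − 0.184) / 0.231 = 0.047 / 0.231 ≈ 0.2035

PN ≈ 0.203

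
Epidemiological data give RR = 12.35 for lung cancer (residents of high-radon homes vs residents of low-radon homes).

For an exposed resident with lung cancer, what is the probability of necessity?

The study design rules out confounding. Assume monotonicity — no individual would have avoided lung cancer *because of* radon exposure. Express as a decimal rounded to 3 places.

Under exogeneity and monotonicity, PN = (RR − 1) / RR = 1 − 1/RR.
PN = (12.35 − 1) / 12.35 = 11.35 / 12.35 ≈ 0.9190

PN ≈ 0.919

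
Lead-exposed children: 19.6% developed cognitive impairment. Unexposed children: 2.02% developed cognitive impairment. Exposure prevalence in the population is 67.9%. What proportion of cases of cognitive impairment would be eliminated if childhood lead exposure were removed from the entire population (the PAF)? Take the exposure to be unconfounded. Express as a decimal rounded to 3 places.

PAF ≈ 0.855

p₁ = 0.196, p₀ = 0.0202.
Overall risk P(Y=1) = π·p₁ + (1−π)·p₀ = 0.679×0.196 + 0.321×0.0202 = 0.13957.
Under exogeneity, PAF = [P(Y=1) − p₀] / P(Y=1).
PAF = (0.13957 − 0.0202) / 0.13957 ≈ 0.8553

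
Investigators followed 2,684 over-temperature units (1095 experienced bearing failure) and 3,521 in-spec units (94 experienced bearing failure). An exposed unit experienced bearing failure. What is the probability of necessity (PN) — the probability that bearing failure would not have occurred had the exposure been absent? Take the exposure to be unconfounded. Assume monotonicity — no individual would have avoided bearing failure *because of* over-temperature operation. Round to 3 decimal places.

p₁ = P(outcome | exposed) = 1095/2684 = 0.40797
p₀ = P(outcome | unexposed) = 94/3521 = 0.026697
Under exogeneity and monotonicity, PN = (p₁ − p₀) / p₁.
PN = (0.40797 − 0.026697) / 0.40797 = 0.38128 / 0.40797 ≈ 0.9346

PN ≈ 0.935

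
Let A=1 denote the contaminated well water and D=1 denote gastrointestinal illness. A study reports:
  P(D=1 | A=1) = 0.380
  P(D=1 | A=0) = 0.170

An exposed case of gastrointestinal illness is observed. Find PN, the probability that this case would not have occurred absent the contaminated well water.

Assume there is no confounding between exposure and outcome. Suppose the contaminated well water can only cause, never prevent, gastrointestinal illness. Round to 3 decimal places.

PN ≈ 0.553

Let p₁ = 0.38, p₀ = 0.17.
Under exogeneity and monotonicity, PN = (p₁ − p₀) / p₁.
PN = (0.38 − 0.17) / 0.38 = 0.21 / 0.38 ≈ 0.5526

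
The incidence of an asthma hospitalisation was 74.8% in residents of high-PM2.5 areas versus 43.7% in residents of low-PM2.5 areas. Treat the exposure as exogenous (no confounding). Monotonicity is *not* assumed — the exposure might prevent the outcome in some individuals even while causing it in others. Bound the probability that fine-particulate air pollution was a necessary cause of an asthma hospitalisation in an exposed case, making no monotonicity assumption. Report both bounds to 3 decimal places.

0.416 ≤ PN ≤ 0.753

p₁ = 0.748, p₀ = 0.437.
Under exogeneity alone the bounds on PN are max{0,(p₁−p₀)/p₁} ≤ PN ≤ min{1,(1−p₀)/p₁}.
  lower = (p₁ − p₀)/p₁ = 0.311 / 0.748 ≈ 0.4158
  upper = min{1, (1 − p₀)/p₁} = 0.563 / 0.748 ≈ 0.7527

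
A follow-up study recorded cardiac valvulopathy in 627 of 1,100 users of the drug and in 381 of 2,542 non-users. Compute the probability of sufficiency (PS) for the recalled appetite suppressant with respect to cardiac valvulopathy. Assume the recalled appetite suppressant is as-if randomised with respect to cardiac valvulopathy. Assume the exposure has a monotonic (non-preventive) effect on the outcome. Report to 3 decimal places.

p₁ = P(outcome | exposed) = 627/1100 = 0.57
p₀ = P(outcome | unexposed) = 381/2542 = 0.14988
Under exogeneity and monotonicity, PS = (p₁ − p₀) / (1 − p₀).
PS = (0.57 − 0.14988) / (1 − 0.14988) = 0.42012 / 0.85012 ≈ 0.4942

PS ≈ 0.494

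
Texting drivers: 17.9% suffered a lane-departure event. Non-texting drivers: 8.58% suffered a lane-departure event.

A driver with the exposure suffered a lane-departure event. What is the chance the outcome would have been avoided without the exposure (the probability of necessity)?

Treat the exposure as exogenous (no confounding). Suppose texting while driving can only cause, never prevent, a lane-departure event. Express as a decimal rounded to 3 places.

p₁ = 0.179, p₀ = 0.0858.
Under exogeneity and monotonicity, PN = (p₁ − p₀) / p₁.
PN = (0.179 − 0.0858) / 0.179 = 0.0932 / 0.179 ≈ 0.5207

PN ≈ 0.521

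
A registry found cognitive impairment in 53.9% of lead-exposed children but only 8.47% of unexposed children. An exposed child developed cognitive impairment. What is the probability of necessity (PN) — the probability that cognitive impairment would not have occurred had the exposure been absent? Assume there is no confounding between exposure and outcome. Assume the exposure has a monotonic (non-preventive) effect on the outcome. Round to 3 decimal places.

p₁ = 0.539, p₀ = 0.0847.
Under exogeneity and monotonicity, PN = (p₁ − p₀) / p₁.
PN = (0.539 − 0.0847) / 0.539 = 0.4543 / 0.539 ≈ 0.8429

PN ≈ 0.843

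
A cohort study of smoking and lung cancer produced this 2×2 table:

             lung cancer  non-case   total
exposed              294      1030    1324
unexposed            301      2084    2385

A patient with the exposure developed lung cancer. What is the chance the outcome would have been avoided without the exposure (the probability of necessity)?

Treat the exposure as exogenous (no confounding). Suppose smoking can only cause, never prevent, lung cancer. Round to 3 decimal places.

p₁ = P(outcome | exposed) = 294/1324 = 0.22205
p₀ = P(outcome | unexposed) = 301/2385 = 0.12621
Under exogeneity and monotonicity, PN = (p₁ − p₀)/p₁.
PN = (0.22205 − 0.12621) / 0.22205 ≈ 0.4316

PN ≈ 0.432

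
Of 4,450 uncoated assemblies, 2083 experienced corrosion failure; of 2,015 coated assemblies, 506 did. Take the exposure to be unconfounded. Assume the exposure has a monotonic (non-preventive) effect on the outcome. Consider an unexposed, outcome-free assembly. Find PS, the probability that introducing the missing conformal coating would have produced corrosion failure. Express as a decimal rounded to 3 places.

p₁ = P(outcome | exposed) = 2083/4450 = 0.46809
p₀ = P(outcome | unexposed) = 506/2015 = 0.25112
Under exogeneity and monotonicity, PS = (p₁ − p₀) / (1 − p₀).
PS = (0.46809 − 0.25112) / (1 − 0.25112) = 0.21697 / 0.74888 ≈ 0.2897

PS ≈ 0.290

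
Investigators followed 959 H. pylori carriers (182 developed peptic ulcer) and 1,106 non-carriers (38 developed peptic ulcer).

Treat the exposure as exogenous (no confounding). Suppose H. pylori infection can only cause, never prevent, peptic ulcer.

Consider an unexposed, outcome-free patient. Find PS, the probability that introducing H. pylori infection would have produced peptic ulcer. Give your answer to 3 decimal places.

PS ≈ 0.161

p₁ = P(outcome | exposed) = 182/959 = 0.18978
p₀ = P(outcome | unexposed) = 38/1106 = 0.034358
Under exogeneity and monotonicity, PS = (p₁ − p₀) / (1 − p₀).
PS = (0.18978 − 0.034358) / (1 − 0.034358) = 0.15542 / 0.96564 ≈ 0.1610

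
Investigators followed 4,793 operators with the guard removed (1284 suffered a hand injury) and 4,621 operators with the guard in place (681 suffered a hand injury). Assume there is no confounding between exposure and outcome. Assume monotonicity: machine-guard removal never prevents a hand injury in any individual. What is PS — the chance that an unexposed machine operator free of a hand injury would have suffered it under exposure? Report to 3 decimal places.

p₁ = P(outcome | exposed) = 1284/4793 = 0.26789
p₀ = P(outcome | unexposed) = 681/4621 = 0.14737
Under exogeneity and monotonicity, PS = (p₁ − p₀) / (1 − p₀).
PS = (0.26789 − 0.14737) / (1 − 0.14737) = 0.12052 / 0.85263 ≈ 0.1414

PS ≈ 0.141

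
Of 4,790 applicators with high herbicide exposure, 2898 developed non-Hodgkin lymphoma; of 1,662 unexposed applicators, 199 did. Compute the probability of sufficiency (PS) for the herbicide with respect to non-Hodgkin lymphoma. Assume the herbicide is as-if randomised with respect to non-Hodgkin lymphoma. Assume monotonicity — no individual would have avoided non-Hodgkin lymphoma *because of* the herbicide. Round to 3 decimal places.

PS ≈ 0.551

p₁ = P(outcome | exposed) = 2898/4790 = 0.60501
p₀ = P(outcome | unexposed) = 199/1662 = 0.11974
Under exogeneity and monotonicity, PS = (p₁ − p₀) / (1 − p₀).
PS = (0.60501 − 0.11974) / (1 − 0.11974) = 0.48528 / 0.88026 ≈ 0.5513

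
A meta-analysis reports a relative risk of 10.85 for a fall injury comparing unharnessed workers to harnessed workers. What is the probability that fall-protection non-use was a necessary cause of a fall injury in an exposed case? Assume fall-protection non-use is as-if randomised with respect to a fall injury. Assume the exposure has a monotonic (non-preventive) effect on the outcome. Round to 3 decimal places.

Under exogeneity and monotonicity, PN = (RR − 1) / RR = 1 − 1/RR.
PN = (10.85 − 1) / 10.85 = 9.85 / 10.85 ≈ 0.9078

PN ≈ 0.908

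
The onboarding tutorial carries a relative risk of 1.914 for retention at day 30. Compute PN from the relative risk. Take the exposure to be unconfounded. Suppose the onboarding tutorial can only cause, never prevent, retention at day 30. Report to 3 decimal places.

Under exogeneity and monotonicity, PN = (RR − 1) / RR = 1 − 1/RR.
PN = (1.914 − 1) / 1.914 = 0.914 / 1.914 ≈ 0.4775

PN ≈ 0.478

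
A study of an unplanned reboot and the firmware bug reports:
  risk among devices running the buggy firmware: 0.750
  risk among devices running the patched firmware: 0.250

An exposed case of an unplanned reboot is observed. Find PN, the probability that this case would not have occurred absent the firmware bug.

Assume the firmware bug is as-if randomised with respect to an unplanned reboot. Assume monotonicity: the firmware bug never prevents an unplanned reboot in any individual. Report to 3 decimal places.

PN ≈ 0.667

Let p₁ = 0.75, p₀ = 0.25.
Under exogeneity and monotonicity, PN = (p₁ − p₀) / p₁.
PN = (0.75 − 0.25) / 0.75 = 0.5 / 0.75 ≈ 0.6667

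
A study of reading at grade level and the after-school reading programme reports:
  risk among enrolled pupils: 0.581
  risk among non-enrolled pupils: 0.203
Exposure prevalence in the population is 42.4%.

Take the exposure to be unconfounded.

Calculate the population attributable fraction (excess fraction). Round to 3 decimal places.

PAF ≈ 0.441

Let p₁ = 0.581, p₀ = 0.203.
Overall risk P(Y=1) = π·p₁ + (1−π)·p₀ = 0.424×0.581 + 0.576×0.203 = 0.36327.
Under exogeneity, PAF = [P(Y=1) − p₀] / P(Y=1).
PAF = (0.36327 − 0.203) / 0.36327 ≈ 0.4412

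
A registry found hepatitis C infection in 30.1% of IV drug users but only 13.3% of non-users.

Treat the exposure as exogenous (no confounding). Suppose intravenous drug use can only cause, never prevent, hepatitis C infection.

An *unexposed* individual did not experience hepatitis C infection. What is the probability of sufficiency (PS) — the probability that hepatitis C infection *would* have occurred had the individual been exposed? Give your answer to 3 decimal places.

p₁ = 0.301, p₀ = 0.133.
Under exogeneity and monotonicity, PS = (p₁ − p₀) / (1 − p₀).
PS = (0.301 − 0.133) / (1 − 0.133) = 0.168 / 0.867 ≈ 0.1938

PS ≈ 0.194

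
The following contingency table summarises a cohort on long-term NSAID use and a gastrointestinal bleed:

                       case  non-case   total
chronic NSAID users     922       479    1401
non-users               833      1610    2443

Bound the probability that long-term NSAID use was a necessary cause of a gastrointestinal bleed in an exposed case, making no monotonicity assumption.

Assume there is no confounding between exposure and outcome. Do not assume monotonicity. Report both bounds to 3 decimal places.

0.482 ≤ PN ≤ 1.000

p₁ = P(outcome | exposed) = 922/1401 = 0.6581
p₀ = P(outcome | unexposed) = 833/2443 = 0.34097
Under exogeneity alone the bounds on PN are max{0,(p₁−p₀)/p₁} ≤ PN ≤ min{1,(1−p₀)/p₁}.
  lower = (p₁ − p₀)/p₁ = 0.31713 / 0.6581 ≈ 0.4819
  upper = min{1, (1 − p₀)/p₁} = 0.65903 / 0.6581 ≈ 1.0014 → capped at 1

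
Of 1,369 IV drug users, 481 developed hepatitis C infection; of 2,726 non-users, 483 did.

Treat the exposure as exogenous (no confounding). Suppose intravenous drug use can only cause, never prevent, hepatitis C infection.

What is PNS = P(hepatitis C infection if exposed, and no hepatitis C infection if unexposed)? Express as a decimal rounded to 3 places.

PNS ≈ 0.174

p₁ = P(outcome | exposed) = 481/1369 = 0.35135
p₀ = P(outcome | unexposed) = 483/2726 = 0.17718
Under exogeneity and monotonicity, PNS = p₁ − p₀.
PNS = 0.35135 − 0.17718 = 0.17417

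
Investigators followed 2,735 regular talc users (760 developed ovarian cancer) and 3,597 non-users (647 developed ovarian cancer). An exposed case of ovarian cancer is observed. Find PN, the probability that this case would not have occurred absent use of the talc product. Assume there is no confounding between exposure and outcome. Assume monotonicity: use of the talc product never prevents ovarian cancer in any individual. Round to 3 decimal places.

PN ≈ 0.353

p₁ = P(outcome | exposed) = 760/2735 = 0.27788
p₀ = P(outcome | unexposed) = 647/3597 = 0.17987
Under exogeneity and monotonicity, PN = (p₁ − p₀) / p₁.
PN = (0.27788 − 0.17987) / 0.27788 = 0.098007 / 0.27788 ≈ 0.3527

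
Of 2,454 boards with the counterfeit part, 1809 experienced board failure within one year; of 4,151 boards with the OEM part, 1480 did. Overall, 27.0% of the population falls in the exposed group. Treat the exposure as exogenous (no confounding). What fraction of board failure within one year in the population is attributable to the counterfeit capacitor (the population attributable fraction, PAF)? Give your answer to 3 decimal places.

p₁ = P(outcome | exposed) = 1809/2454 = 0.73716
p₀ = P(outcome | unexposed) = 1480/4151 = 0.35654
Overall risk P(Y=1) = π·p₁ + (1−π)·p₀ = 0.27×0.73716 + 0.73×0.35654 = 0.45931.
Under exogeneity, PAF = [P(Y=1) − p₀] / P(Y=1).
PAF = (0.45931 − 0.35654) / 0.45931 ≈ 0.2237

PAF ≈ 0.224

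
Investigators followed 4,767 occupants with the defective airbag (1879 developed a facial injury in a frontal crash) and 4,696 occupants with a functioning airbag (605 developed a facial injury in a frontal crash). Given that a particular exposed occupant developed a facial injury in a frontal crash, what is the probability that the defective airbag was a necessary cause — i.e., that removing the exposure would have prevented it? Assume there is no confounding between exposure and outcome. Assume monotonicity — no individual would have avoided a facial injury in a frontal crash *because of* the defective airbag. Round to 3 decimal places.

p₁ = P(outcome | exposed) = 1879/4767 = 0.39417
p₀ = P(outcome | unexposed) = 605/4696 = 0.12883
Under exogeneity and monotonicity, PN = (p₁ − p₀) / p₁.
PN = (0.39417 − 0.12883) / 0.39417 = 0.26534 / 0.39417 ≈ 0.6732

PN ≈ 0.673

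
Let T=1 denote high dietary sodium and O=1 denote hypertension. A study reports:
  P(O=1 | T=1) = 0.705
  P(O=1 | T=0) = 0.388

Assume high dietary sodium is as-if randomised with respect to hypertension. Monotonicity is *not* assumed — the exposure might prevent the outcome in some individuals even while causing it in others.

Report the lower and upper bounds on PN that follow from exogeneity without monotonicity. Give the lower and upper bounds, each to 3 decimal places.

0.450 ≤ PN ≤ 0.868

Let p₁ = 0.705, p₀ = 0.388.
Under exogeneity alone the bounds on PN are max{0,(p₁−p₀)/p₁} ≤ PN ≤ min{1,(1−p₀)/p₁}.
  lower = (p₁ − p₀)/p₁ = 0.317 / 0.705 ≈ 0.4496
  upper = min{1, (1 − p₀)/p₁} = 0.612 / 0.705 ≈ 0.8681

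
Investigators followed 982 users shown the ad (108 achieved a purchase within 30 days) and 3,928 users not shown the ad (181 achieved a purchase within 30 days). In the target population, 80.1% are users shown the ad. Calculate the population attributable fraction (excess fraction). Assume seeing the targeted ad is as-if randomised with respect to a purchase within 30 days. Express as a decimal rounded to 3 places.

p₁ = P(outcome | exposed) = 108/982 = 0.10998
p₀ = P(outcome | unexposed) = 181/3928 = 0.046079
Overall risk P(Y=1) = π·p₁ + (1−π)·p₀ = 0.801×0.10998 + 0.199×0.046079 = 0.097263.
Under exogeneity, PAF = [P(Y=1) − p₀] / P(Y=1).
PAF = (0.097263 − 0.046079) / 0.097263 ≈ 0.5262

PAF ≈ 0.526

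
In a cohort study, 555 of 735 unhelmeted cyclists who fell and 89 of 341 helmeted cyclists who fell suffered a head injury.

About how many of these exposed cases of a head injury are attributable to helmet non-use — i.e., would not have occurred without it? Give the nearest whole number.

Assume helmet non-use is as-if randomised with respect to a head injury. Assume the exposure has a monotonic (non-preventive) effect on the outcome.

p₁ = P(outcome | exposed) = 555/735 = 0.7551
p₀ = P(outcome | unexposed) = 89/341 = 0.261
PN = (p₁ − p₀)/p₁ = (0.7551 − 0.261) / 0.7551 ≈ 0.65436.
Attributable cases ≈ PN × (exposed cases) = 0.65436 × 555 ≈ 363.17.

about 363 cases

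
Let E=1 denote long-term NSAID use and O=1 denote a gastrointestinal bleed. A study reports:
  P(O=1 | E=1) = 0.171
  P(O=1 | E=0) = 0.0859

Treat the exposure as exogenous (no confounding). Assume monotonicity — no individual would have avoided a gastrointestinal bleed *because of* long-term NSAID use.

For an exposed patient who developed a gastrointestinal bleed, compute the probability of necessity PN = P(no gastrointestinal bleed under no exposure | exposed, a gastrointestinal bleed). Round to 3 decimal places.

PN ≈ 0.498

Let p₁ = 0.171, p₀ = 0.0859.
Under exogeneity and monotonicity, PN = (p₁ − p₀) / p₁.
PN = (0.171 − 0.0859) / 0.171 = 0.0851 / 0.171 ≈ 0.4977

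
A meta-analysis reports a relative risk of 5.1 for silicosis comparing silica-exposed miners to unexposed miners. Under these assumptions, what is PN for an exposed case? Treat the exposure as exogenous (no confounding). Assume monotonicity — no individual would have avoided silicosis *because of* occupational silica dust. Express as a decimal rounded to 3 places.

Under exogeneity and monotonicity, PN = (RR − 1) / RR = 1 − 1/RR.
PN = (5.1 − 1) / 5.1 = 4.1 / 5.1 ≈ 0.8039

PN ≈ 0.804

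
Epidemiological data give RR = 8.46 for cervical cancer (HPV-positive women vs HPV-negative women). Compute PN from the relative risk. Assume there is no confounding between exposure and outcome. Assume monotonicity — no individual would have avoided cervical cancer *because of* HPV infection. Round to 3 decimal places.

Under exogeneity and monotonicity, PN = (RR − 1) / RR = 1 − 1/RR.
PN = (8.46 − 1) / 8.46 = 7.46 / 8.46 ≈ 0.8818

PN ≈ 0.882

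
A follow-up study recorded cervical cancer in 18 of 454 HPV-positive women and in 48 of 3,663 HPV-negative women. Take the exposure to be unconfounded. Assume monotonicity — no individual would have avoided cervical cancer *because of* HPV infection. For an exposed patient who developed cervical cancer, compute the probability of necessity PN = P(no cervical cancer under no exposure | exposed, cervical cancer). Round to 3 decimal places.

p₁ = P(outcome | exposed) = 18/454 = 0.039648
p₀ = P(outcome | unexposed) = 48/3663 = 0.013104
Under exogeneity and monotonicity, PN = (p₁ − p₀) / p₁.
PN = (0.039648 − 0.013104) / 0.039648 = 0.026544 / 0.039648 ≈ 0.6695

PN ≈ 0.669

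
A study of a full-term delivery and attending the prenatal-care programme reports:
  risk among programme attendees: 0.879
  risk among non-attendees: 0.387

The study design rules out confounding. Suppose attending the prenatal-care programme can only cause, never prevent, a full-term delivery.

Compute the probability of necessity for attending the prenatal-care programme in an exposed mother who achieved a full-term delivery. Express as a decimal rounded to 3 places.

Let p₁ = 0.879, p₀ = 0.387.
Under exogeneity and monotonicity, PN = (p₁ − p₀) / p₁.
PN = (0.879 − 0.387) / 0.879 = 0.492 / 0.879 ≈ 0.5597

PN ≈ 0.560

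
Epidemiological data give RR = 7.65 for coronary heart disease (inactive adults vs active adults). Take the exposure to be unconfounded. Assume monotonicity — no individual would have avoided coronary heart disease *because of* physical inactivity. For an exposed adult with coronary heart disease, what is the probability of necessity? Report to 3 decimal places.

Under exogeneity and monotonicity, PN = (RR − 1) / RR = 1 − 1/RR.
PN = (7.65 − 1) / 7.65 = 6.65 / 7.65 ≈ 0.8693

PN ≈ 0.869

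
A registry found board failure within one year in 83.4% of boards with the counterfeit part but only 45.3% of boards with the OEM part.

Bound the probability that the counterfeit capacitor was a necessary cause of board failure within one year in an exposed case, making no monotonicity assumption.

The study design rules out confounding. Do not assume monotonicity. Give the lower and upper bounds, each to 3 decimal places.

0.457 ≤ PN ≤ 0.656

p₁ = 0.834, p₀ = 0.453.
Under exogeneity alone the bounds on PN are max{0,(p₁−p₀)/p₁} ≤ PN ≤ min{1,(1−p₀)/p₁}.
  lower = (p₁ − p₀)/p₁ = 0.381 / 0.834 ≈ 0.4568
  upper = min{1, (1 − p₀)/p₁} = 0.547 / 0.834 ≈ 0.6559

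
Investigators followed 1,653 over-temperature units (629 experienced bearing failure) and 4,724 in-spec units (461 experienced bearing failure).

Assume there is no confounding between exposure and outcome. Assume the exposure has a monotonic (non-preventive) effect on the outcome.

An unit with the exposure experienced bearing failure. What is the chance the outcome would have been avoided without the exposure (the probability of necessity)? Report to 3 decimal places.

PN ≈ 0.744

p₁ = P(outcome | exposed) = 629/1653 = 0.38052
p₀ = P(outcome | unexposed) = 461/4724 = 0.097587
Under exogeneity and monotonicity, PN = (p₁ − p₀) / p₁.
PN = (0.38052 − 0.097587) / 0.38052 = 0.28293 / 0.38052 ≈ 0.7435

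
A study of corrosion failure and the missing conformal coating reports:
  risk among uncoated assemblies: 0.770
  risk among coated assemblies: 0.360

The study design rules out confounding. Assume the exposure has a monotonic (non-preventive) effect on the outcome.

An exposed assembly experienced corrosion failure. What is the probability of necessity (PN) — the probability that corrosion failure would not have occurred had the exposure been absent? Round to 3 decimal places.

PN ≈ 0.532

Let p₁ = 0.77, p₀ = 0.36.
Under exogeneity and monotonicity, PN = (p₁ − p₀) / p₁.
PN = (0.77 − 0.36) / 0.77 = 0.41 / 0.77 ≈ 0.5325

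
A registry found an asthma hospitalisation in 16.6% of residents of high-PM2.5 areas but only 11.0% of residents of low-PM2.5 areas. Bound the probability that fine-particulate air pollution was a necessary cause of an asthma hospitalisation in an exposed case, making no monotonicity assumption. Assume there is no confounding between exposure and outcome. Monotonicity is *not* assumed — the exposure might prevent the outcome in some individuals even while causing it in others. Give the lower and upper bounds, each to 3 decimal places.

p₁ = 0.166, p₀ = 0.11.
Under exogeneity alone the bounds on PN are max{0,(p₁−p₀)/p₁} ≤ PN ≤ min{1,(1−p₀)/p₁}.
  lower = (p₁ − p₀)/p₁ = 0.056 / 0.166 ≈ 0.3373
  upper = min{1, (1 − p₀)/p₁} = 0.89 / 0.166 ≈ 5.3614 → capped at 1

0.337 ≤ PN ≤ 1.000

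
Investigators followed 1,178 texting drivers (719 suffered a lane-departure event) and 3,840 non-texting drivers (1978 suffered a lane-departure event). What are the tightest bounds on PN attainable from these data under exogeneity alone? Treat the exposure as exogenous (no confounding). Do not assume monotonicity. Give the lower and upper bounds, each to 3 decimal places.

p₁ = P(outcome | exposed) = 719/1178 = 0.61036
p₀ = P(outcome | unexposed) = 1978/3840 = 0.5151
Under exogeneity alone the bounds on PN are max{0,(p₁−p₀)/p₁} ≤ PN ≤ min{1,(1−p₀)/p₁}.
  lower = (p₁ − p₀)/p₁ = 0.095252 / 0.61036 ≈ 0.1561
  upper = min{1, (1 − p₀)/p₁} = 0.4849 / 0.61036 ≈ 0.7944

0.156 ≤ PN ≤ 0.794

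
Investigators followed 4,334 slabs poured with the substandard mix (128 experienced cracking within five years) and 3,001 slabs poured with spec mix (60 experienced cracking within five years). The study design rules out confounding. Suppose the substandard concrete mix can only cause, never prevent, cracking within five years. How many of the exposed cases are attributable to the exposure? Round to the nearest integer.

about 41 cases

p₁ = P(outcome | exposed) = 128/4334 = 0.029534
p₀ = P(outcome | unexposed) = 60/3001 = 0.019993
PN = (p₁ − p₀)/p₁ = (0.029534 − 0.019993) / 0.029534 ≈ 0.32304.
Attributable cases ≈ PN × (exposed cases) = 0.32304 × 128 ≈ 41.35.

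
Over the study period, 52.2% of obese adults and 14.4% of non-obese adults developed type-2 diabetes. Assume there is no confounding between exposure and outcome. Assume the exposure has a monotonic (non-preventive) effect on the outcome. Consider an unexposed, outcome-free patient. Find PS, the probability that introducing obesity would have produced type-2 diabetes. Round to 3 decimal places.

p₁ = 0.522, p₀ = 0.144.
Under exogeneity and monotonicity, PS = (p₁ − p₀) / (1 − p₀).
PS = (0.522 − 0.144) / (1 − 0.144) = 0.378 / 0.856 ≈ 0.4416

PS ≈ 0.442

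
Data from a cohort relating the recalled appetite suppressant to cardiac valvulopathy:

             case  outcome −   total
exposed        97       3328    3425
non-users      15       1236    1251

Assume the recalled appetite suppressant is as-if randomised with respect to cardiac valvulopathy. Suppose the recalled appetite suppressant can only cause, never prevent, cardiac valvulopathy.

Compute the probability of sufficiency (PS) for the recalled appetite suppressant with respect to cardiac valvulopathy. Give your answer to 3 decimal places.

PS ≈ 0.017

p₁ = P(outcome | exposed) = 97/3425 = 0.028321
p₀ = P(outcome | unexposed) = 15/1251 = 0.01199
Under exogeneity and monotonicity, PS = (p₁ − p₀) / (1 − p₀).
PS = (0.028321 − 0.01199) / (1 − 0.01199) = 0.016331 / 0.98801 ≈ 0.0165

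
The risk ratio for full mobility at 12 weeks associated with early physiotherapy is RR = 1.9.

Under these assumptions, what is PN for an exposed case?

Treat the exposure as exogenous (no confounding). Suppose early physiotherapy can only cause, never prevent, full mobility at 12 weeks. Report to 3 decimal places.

PN ≈ 0.474

Under exogeneity and monotonicity, PN = (RR − 1) / RR = 1 − 1/RR.
PN = (1.9 − 1) / 1.9 = 0.9 / 1.9 ≈ 0.4737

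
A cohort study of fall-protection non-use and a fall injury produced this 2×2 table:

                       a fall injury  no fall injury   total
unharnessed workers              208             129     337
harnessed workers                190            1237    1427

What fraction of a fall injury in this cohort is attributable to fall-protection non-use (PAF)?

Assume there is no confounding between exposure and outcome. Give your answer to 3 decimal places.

PAF ≈ 0.410

p₁ = P(outcome | exposed) = 208/337 = 0.61721
p₀ = P(outcome | unexposed) = 190/1427 = 0.13315
Exposure prevalence π = 337/1764 = 0.19104; overall risk P(Y=1) = 0.22562.
Under exogeneity, PAF = [P(Y=1) − p₀]/P(Y=1).
PAF = (0.22562 − 0.13315) / 0.22562 ≈ 0.4099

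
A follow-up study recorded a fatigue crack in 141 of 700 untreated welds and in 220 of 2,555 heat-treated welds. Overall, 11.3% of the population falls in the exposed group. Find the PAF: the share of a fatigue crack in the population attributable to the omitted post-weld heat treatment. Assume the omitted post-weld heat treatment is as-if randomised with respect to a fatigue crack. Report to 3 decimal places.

p₁ = P(outcome | exposed) = 141/700 = 0.20143
p₀ = P(outcome | unexposed) = 220/2555 = 0.086106
Overall risk P(Y=1) = π·p₁ + (1−π)·p₀ = 0.113×0.20143 + 0.887×0.086106 = 0.099137.
Under exogeneity, PAF = [P(Y=1) − p₀] / P(Y=1).
PAF = (0.099137 − 0.086106) / 0.099137 ≈ 0.1314

PAF ≈ 0.131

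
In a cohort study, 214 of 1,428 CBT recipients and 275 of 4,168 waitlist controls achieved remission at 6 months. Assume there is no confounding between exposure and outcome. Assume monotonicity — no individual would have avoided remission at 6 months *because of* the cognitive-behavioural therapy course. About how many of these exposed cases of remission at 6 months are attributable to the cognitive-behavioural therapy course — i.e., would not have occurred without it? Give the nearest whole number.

about 120 cases

p₁ = P(outcome | exposed) = 214/1428 = 0.14986
p₀ = P(outcome | unexposed) = 275/4168 = 0.065979
PN = (p₁ − p₀)/p₁ = (0.14986 − 0.065979) / 0.14986 ≈ 0.55973.
Attributable cases ≈ PN × (exposed cases) = 0.55973 × 214 ≈ 119.78.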